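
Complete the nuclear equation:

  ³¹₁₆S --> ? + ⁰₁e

Conserve mass number: 31 = A + 0, so A = 31.
Conserve atomic number: 16 = Z + 1, so Z = 15.
Z = 15 is phosphorus, so the species is ³¹₁₅P.

P-31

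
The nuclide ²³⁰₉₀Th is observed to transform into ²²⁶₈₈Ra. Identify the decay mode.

alpha decay

ΔA = 226 − 230 = -4; ΔZ = 88 − 90 = -2.
A drops by 4 and Z drops by 2 — the signature of alpha emission.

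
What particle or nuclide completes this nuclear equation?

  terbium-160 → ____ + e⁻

Conserve mass number: 160 = A + 0, so A = 160.
Conserve atomic number: 65 = Z − 1, so Z = 66.
Z = 66 is dysprosium, so the species is dysprosium-160.

Dy-160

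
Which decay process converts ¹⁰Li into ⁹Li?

neutron emission

ΔA = 9 − 10 = -1; ΔZ = 3 − 3 = +0.
A drops by 1 with Z unchanged — a neutron was emitted.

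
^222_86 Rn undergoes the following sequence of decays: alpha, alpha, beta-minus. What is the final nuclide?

Start: (A, Z) = (222, 86).
After α: (218, 84).
After α: (214, 82).
After β⁻: (214, 83).
Z = 83 is bismuth.

Bi-214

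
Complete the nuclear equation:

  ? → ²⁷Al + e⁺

Conserve mass number: A = 27 + 0, so A = 27.
Conserve atomic number: Z = 13 + 1, so Z = 14.
Z = 14 is silicon, so the species is ²⁷Si.

Si-27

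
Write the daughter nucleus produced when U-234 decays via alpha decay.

Th-230

Alpha decay: mass number changes by -4, atomic number by -2.
A: 234 − 4 = 230; Z: 92 − 2 = 90.
Z = 90 is thorium, so the daughter is Th-230.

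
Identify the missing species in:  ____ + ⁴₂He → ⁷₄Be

He-3

Conserve mass number: A + 4 = 7, so A = 3.
Conserve atomic number: Z + 2 = 4, so Z = 2.
Z = 2 is helium, so the species is ³₂He.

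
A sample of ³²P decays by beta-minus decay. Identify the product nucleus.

S-32

Beta-minus decay: mass number changes by +0, atomic number by +1.
A: 32 = 32; Z: 15 + 1 = 16.
Z = 16 is sulfur, so the daughter is ³²S.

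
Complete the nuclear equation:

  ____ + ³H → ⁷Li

Conserve mass number: A + 3 = 7, so A = 4.
Conserve atomic number: Z + 1 = 3, so Z = 2.
A = 4 and Z = 2 is ⁴He — an alpha particle.

alpha particle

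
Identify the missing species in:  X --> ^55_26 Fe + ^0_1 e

Co-55

Conserve mass number: A = 55 + 0, so A = 55.
Conserve atomic number: Z = 26 + 1, so Z = 27.
Z = 27 is cobalt, so the species is ^55_27 Co.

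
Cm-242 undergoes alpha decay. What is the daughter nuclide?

Pu-238

Alpha decay: mass number changes by -4, atomic number by -2.
A: 242 − 4 = 238; Z: 96 − 2 = 94.
Z = 94 is plutonium, so the daughter is Pu-238.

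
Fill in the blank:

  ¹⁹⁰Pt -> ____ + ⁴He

Conserve mass number: 190 = A + 4, so A = 186.
Conserve atomic number: 78 = Z + 2, so Z = 76.
Z = 76 is osmium, so the species is ¹⁸⁶Os.

Os-186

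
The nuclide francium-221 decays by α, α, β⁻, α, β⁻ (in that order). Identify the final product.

Start: (A, Z) = (221, 87).
After α: (217, 85).
After α: (213, 83).
After β⁻: (213, 84).
After α: (209, 82).
After β⁻: (209, 83).
Z = 83 is bismuth.

Bi-209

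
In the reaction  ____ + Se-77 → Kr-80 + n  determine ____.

Conserve mass number: A + 77 = 80 + 1, so A = 4.
Conserve atomic number: Z + 34 = 36 + 0, so Z = 2.
A = 4 and Z = 2 is He-4 — an alpha particle.

alpha particle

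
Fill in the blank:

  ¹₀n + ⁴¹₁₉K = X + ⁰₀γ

Conserve mass number: 1 + 41 = A + 0, so A = 42.
Conserve atomic number: 0 + 19 = Z + 0, so Z = 19.
Z = 19 is potassium, so the species is ⁴²₁₉K.

K-42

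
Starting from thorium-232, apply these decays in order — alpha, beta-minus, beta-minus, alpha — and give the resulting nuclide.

Start: (A, Z) = (232, 90).
After α: (228, 88).
After β⁻: (228, 89).
After β⁻: (228, 90).
After α: (224, 88).
Z = 88 is radium.

Ra-224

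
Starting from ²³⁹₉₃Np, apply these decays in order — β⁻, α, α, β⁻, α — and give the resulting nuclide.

Ac-227

Start: (A, Z) = (239, 93).
After β⁻: (239, 94).
After α: (235, 92).
After α: (231, 90).
After β⁻: (231, 91).
After α: (227, 89).
Z = 89 is actinium.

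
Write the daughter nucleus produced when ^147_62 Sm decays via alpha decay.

Nd-143

Alpha decay: mass number changes by -4, atomic number by -2.
A: 147 − 4 = 143; Z: 62 − 2 = 60.
Z = 60 is neodymium, so the daughter is ^143_60 Nd.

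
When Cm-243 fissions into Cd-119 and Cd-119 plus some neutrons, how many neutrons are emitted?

Conserve mass number: 243 = 119 + 119 + k, so k = 243 − 238 = 5.
Check atomic number: 96 = 48 + 48 + 0 = 96. ✓

5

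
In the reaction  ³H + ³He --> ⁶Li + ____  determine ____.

Conserve mass number: 3 + 3 = 6 + A, so A = 0.
Conserve atomic number: 1 + 2 = 3 + Z, so Z = 0.
A = 0 and Z = 0 is γ — a gamma ray.

gamma ray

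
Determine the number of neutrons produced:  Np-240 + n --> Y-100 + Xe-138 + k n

Conserve mass number: 241 = 100 + 138 + k, so k = 241 − 238 = 3.
Check atomic number: 93 = 39 + 54 + 0 = 93. ✓

3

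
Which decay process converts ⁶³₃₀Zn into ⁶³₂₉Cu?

ΔA = 63 − 63 = 0; ΔZ = 29 − 30 = -1.
A is unchanged and Z drops by 1 — a proton has become a neutron (β⁺ emission or electron capture).

beta-plus decay or electron capture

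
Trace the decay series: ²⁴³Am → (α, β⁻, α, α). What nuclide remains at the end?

Th-231

Start: (A, Z) = (243, 95).
After α: (239, 93).
After β⁻: (239, 94).
After α: (235, 92).
After α: (231, 90).
Z = 90 is thorium.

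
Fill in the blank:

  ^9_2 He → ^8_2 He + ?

neutron

Conserve mass number: 9 = 8 + A, so A = 1.
Conserve atomic number: 2 = 2 + Z, so Z = 0.
A = 1 and Z = 0 is ^1_0 n — a neutron.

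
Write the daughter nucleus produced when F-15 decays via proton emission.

O-14

Proton emission: mass number changes by -1, atomic number by -1.
A: 15 − 1 = 14; Z: 9 − 1 = 8.
Z = 8 is oxygen, so the daughter is O-14.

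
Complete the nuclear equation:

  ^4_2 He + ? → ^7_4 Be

He-3

Conserve mass number: 4 + A = 7, so A = 3.
Conserve atomic number: 2 + Z = 4, so Z = 2.
Z = 2 is helium, so the species is ^3_2 He.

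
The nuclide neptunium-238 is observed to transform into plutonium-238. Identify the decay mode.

beta-minus decay

ΔA = 238 − 238 = 0; ΔZ = 94 − 93 = +1.
A is unchanged and Z rises by 1 — a neutron has become a proton (β⁻ decay).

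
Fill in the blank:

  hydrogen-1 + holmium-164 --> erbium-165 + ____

Conserve mass number: 1 + 164 = 165 + A, so A = 0.
Conserve atomic number: 1 + 67 = 68 + Z, so Z = 0.
A = 0 and Z = 0 is γ — a gamma ray.

gamma ray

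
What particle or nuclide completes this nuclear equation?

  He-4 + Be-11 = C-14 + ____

neutron

Conserve mass number: 4 + 11 = 14 + A, so A = 1.
Conserve atomic number: 2 + 4 = 6 + Z, so Z = 0.
A = 1 and Z = 0 is n — a neutron.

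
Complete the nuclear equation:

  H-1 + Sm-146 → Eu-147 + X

gamma ray

Conserve mass number: 1 + 146 = 147 + A, so A = 0.
Conserve atomic number: 1 + 62 = 63 + Z, so Z = 0.
A = 0 and Z = 0 is γ — a gamma ray.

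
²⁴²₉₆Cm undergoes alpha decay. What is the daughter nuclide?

Alpha decay: mass number changes by -4, atomic number by -2.
A: 242 − 4 = 238; Z: 96 − 2 = 94.
Z = 94 is plutonium, so the daughter is ²³⁸₉₄Pu.

Pu-238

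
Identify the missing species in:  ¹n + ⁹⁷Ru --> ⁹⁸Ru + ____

Conserve mass number: 1 + 97 = 98 + A, so A = 0.
Conserve atomic number: 0 + 44 = 44 + Z, so Z = 0.
A = 0 and Z = 0 is γ — a gamma ray.

gamma ray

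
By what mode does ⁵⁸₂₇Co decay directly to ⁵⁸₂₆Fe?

beta-plus decay or electron capture

ΔA = 58 − 58 = 0; ΔZ = 26 − 27 = -1.
A is unchanged and Z drops by 1 — a proton has become a neutron (β⁺ emission or electron capture).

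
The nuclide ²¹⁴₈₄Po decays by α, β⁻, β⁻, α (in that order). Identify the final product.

Start: (A, Z) = (214, 84).
After α: (210, 82).
After β⁻: (210, 83).
After β⁻: (210, 84).
After α: (206, 82).
Z = 82 is lead.

Pb-206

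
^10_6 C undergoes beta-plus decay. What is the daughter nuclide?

Beta-plus decay: mass number changes by +0, atomic number by -1.
A: 10 = 10; Z: 6 − 1 = 5.
Z = 5 is boron, so the daughter is ^10_5 B.

B-10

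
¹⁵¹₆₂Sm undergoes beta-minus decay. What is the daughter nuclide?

Beta-minus decay: mass number changes by +0, atomic number by +1.
A: 151 = 151; Z: 62 + 1 = 63.
Z = 63 is europium, so the daughter is ¹⁵¹₆₃Eu.

Eu-151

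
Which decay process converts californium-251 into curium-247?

ΔA = 247 − 251 = -4; ΔZ = 96 − 98 = -2.
A drops by 4 and Z drops by 2 — the signature of alpha emission.

alpha decay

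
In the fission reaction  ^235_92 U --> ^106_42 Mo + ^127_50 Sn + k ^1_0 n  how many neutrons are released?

2

Conserve mass number: 235 = 106 + 127 + k, so k = 235 − 233 = 2.
Check atomic number: 92 = 42 + 50 + 0 = 92. ✓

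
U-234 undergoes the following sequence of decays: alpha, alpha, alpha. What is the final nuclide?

Start: (A, Z) = (234, 92).
After α: (230, 90).
After α: (226, 88).
After α: (222, 86).
Z = 86 is radon.

Rn-222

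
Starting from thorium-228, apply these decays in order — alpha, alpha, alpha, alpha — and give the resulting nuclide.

Start: (A, Z) = (228, 90).
After α: (224, 88).
After α: (220, 86).
After α: (216, 84).
After α: (212, 82).
Z = 82 is lead.

Pb-212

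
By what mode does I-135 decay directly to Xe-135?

ΔA = 135 − 135 = 0; ΔZ = 54 − 53 = +1.
A is unchanged and Z rises by 1 — a neutron has become a proton (β⁻ decay).

beta-minus decay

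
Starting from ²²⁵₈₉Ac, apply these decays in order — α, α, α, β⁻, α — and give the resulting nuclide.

Pb-209

Start: (A, Z) = (225, 89).
After α: (221, 87).
After α: (217, 85).
After α: (213, 83).
After β⁻: (213, 84).
After α: (209, 82).
Z = 82 is lead.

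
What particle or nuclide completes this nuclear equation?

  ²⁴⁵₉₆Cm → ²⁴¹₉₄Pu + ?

Conserve mass number: 245 = 241 + A, so A = 4.
Conserve atomic number: 96 = 94 + Z, so Z = 2.
A = 4 and Z = 2 is ⁴₂He — an alpha particle.

alpha particle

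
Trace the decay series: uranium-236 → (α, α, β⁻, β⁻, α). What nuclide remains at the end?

Ra-224

Start: (A, Z) = (236, 92).
After α: (232, 90).
After α: (228, 88).
After β⁻: (228, 89).
After β⁻: (228, 90).
After α: (224, 88).
Z = 88 is radium.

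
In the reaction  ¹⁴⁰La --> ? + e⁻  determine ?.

Ce-140

Conserve mass number: 140 = A + 0, so A = 140.
Conserve atomic number: 57 = Z − 1, so Z = 58.
Z = 58 is cerium, so the species is ¹⁴⁰Ce.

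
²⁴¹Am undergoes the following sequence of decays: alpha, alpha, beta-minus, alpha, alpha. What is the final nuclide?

Ra-225

Start: (A, Z) = (241, 95).
After α: (237, 93).
After α: (233, 91).
After β⁻: (233, 92).
After α: (229, 90).
After α: (225, 88).
Z = 88 is radium.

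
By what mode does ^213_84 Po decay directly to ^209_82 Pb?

alpha decay

ΔA = 209 − 213 = -4; ΔZ = 82 − 84 = -2.
A drops by 4 and Z drops by 2 — the signature of alpha emission.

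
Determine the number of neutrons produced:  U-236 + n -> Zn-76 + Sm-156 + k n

5

Conserve mass number: 237 = 76 + 156 + k, so k = 237 − 232 = 5.
Check atomic number: 92 = 30 + 62 + 0 = 92. ✓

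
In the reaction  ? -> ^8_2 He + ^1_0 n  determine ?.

Conserve mass number: A = 8 + 1, so A = 9.
Conserve atomic number: Z = 2 + 0, so Z = 2.
Z = 2 is helium, so the species is ^9_2 He.

He-9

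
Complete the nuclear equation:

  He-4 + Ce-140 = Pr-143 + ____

proton

Conserve mass number: 4 + 140 = 143 + A, so A = 1.
Conserve atomic number: 2 + 58 = 59 + Z, so Z = 1.
A = 1 and Z = 1 is H-1 — a proton.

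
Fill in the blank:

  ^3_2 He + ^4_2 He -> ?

Conserve mass number: 3 + 4 = A, so A = 7.
Conserve atomic number: 2 + 2 = Z, so Z = 4.
Z = 4 is beryllium, so the species is ^7_4 Be.

Be-7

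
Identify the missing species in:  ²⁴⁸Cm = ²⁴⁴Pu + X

Conserve mass number: 248 = 244 + A, so A = 4.
Conserve atomic number: 96 = 94 + Z, so Z = 2.
A = 4 and Z = 2 is ⁴He — an alpha particle.

alpha particle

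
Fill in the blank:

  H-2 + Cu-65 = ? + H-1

Conserve mass number: 2 + 65 = A + 1, so A = 66.
Conserve atomic number: 1 + 29 = Z + 1, so Z = 29.
Z = 29 is copper, so the species is Cu-66.

Cu-66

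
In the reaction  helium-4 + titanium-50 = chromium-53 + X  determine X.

Conserve mass number: 4 + 50 = 53 + A, so A = 1.
Conserve atomic number: 2 + 22 = 24 + Z, so Z = 0.
A = 1 and Z = 0 is neutron — a neutron.

neutron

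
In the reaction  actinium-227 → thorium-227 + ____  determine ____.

Conserve mass number: 227 = 227 + A, so A = 0.
Conserve atomic number: 89 = 90 + Z, so Z = -1.
A = 0 and Z = -1 is e⁻ — a beta-minus particle.

beta-minus particle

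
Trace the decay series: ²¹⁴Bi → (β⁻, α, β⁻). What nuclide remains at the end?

Bi-210

Start: (A, Z) = (214, 83).
After β⁻: (214, 84).
After α: (210, 82).
After β⁻: (210, 83).
Z = 83 is bismuth.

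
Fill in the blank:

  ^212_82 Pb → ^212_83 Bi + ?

beta-minus particle

Conserve mass number: 212 = 212 + A, so A = 0.
Conserve atomic number: 82 = 83 + Z, so Z = -1.
A = 0 and Z = -1 is ^0_-1 e — a beta-minus particle.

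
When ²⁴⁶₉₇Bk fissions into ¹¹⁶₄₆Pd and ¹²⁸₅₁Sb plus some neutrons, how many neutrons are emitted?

Conserve mass number: 246 = 116 + 128 + k, so k = 246 − 244 = 2.
Check atomic number: 97 = 46 + 51 + 0 = 97. ✓

2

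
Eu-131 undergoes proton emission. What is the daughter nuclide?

Proton emission: mass number changes by -1, atomic number by -1.
A: 131 − 1 = 130; Z: 63 − 1 = 62.
Z = 62 is samarium, so the daughter is Sm-130.

Sm-130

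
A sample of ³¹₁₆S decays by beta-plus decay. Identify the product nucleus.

Beta-plus decay: mass number changes by +0, atomic number by -1.
A: 31 = 31; Z: 16 − 1 = 15.
Z = 15 is phosphorus, so the daughter is ³¹₁₅P.

P-31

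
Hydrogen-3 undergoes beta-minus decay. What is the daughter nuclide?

Beta-minus decay: mass number changes by +0, atomic number by +1.
A: 3 = 3; Z: 1 + 1 = 2.
Z = 2 is helium, so the daughter is helium-3.

He-3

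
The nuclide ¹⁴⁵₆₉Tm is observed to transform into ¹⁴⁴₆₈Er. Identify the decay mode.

proton emission

ΔA = 144 − 145 = -1; ΔZ = 68 − 69 = -1.
A drops by 1 and Z drops by 1 — a proton was emitted.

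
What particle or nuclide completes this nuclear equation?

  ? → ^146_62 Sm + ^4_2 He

Conserve mass number: A = 146 + 4, so A = 150.
Conserve atomic number: Z = 62 + 2, so Z = 64.
Z = 64 is gadolinium, so the species is ^150_64 Gd.

Gd-150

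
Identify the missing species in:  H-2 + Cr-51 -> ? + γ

Mn-53

Conserve mass number: 2 + 51 = A + 0, so A = 53.
Conserve atomic number: 1 + 24 = Z + 0, so Z = 25.
Z = 25 is manganese, so the species is Mn-53.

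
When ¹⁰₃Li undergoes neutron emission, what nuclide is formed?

Li-9

Neutron emission: mass number changes by -1, atomic number by +0.
A: 10 − 1 = 9; Z: 3 = 3.
Z = 3 is lithium, so the daughter is ⁹₃Li.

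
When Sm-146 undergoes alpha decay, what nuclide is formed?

Alpha decay: mass number changes by -4, atomic number by -2.
A: 146 − 4 = 142; Z: 62 − 2 = 60.
Z = 60 is neodymium, so the daughter is Nd-142.

Nd-142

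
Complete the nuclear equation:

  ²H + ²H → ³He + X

Conserve mass number: 2 + 2 = 3 + A, so A = 1.
Conserve atomic number: 1 + 1 = 2 + Z, so Z = 0.
A = 1 and Z = 0 is ¹n — a neutron.

neutron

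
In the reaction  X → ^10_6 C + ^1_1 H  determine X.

N-11

Conserve mass number: A = 10 + 1, so A = 11.
Conserve atomic number: Z = 6 + 1, so Z = 7.
Z = 7 is nitrogen, so the species is ^11_7 N.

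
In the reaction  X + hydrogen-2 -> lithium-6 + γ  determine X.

alpha particle

Conserve mass number: A + 2 = 6 + 0, so A = 4.
Conserve atomic number: Z + 1 = 3 + 0, so Z = 2.
A = 4 and Z = 2 is helium-4 — an alpha particle.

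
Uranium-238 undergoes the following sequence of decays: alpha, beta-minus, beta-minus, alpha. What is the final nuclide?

Start: (A, Z) = (238, 92).
After α: (234, 90).
After β⁻: (234, 91).
After β⁻: (234, 92).
After α: (230, 90).
Z = 90 is thorium.

Th-230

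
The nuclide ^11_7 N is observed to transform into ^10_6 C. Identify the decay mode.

ΔA = 10 − 11 = -1; ΔZ = 6 − 7 = -1.
A drops by 1 and Z drops by 1 — a proton was emitted.

proton emission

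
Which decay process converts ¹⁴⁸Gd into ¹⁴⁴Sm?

ΔA = 144 − 148 = -4; ΔZ = 62 − 64 = -2.
A drops by 4 and Z drops by 2 — the signature of alpha emission.

alpha decay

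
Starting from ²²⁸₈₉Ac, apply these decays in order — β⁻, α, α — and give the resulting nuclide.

Rn-220

Start: (A, Z) = (228, 89).
After β⁻: (228, 90).
After α: (224, 88).
After α: (220, 86).
Z = 86 is radon.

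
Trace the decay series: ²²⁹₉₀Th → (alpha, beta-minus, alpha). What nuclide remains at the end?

Start: (A, Z) = (229, 90).
After α: (225, 88).
After β⁻: (225, 89).
After α: (221, 87).
Z = 87 is francium.

Fr-221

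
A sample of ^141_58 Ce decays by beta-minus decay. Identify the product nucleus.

Beta-minus decay: mass number changes by +0, atomic number by +1.
A: 141 = 141; Z: 58 + 1 = 59.
Z = 59 is praseodymium, so the daughter is ^141_59 Pr.

Pr-141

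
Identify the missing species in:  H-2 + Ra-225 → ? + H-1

Conserve mass number: 2 + 225 = A + 1, so A = 226.
Conserve atomic number: 1 + 88 = Z + 1, so Z = 88.
Z = 88 is radium, so the species is Ra-226.

Ra-226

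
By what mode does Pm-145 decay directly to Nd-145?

beta-plus decay or electron capture

ΔA = 145 − 145 = 0; ΔZ = 60 − 61 = -1.
A is unchanged and Z drops by 1 — a proton has become a neutron (β⁺ emission or electron capture).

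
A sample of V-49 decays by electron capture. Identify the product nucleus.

Electron capture: mass number changes by +0, atomic number by -1.
A: 49 = 49; Z: 23 − 1 = 22.
Z = 22 is titanium, so the daughter is Ti-49.

Ti-49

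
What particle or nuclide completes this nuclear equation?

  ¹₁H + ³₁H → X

Conserve mass number: 1 + 3 = A, so A = 4.
Conserve atomic number: 1 + 1 = Z, so Z = 2.
A = 4 and Z = 2 is ⁴₂He — an alpha particle.

He-4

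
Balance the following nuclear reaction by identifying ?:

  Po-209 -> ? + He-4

Conserve mass number: 209 = A + 4, so A = 205.
Conserve atomic number: 84 = Z + 2, so Z = 82.
Z = 82 is lead, so the species is Pb-205.

Pb-205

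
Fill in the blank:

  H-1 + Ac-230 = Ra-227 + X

alpha particle

Conserve mass number: 1 + 230 = 227 + A, so A = 4.
Conserve atomic number: 1 + 89 = 88 + Z, so Z = 2.
A = 4 and Z = 2 is He-4 — an alpha particle.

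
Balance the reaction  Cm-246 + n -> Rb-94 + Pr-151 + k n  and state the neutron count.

2

Conserve mass number: 247 = 94 + 151 + k, so k = 247 − 245 = 2.
Check atomic number: 96 = 37 + 59 + 0 = 96. ✓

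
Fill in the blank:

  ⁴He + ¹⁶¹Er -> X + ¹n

Yb-164

Conserve mass number: 4 + 161 = A + 1, so A = 164.
Conserve atomic number: 2 + 68 = Z + 0, so Z = 70.
Z = 70 is ytterbium, so the species is ¹⁶⁴Yb.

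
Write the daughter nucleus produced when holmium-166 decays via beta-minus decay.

Er-166

Beta-minus decay: mass number changes by +0, atomic number by +1.
A: 166 = 166; Z: 67 + 1 = 68.
Z = 68 is erbium, so the daughter is erbium-166.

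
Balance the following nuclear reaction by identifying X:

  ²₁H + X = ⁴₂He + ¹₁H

Conserve mass number: 2 + A = 4 + 1, so A = 3.
Conserve atomic number: 1 + Z = 2 + 1, so Z = 2.
Z = 2 is helium, so the species is ³₂He.

He-3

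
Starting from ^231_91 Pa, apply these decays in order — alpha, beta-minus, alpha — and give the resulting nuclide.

Ra-223

Start: (A, Z) = (231, 91).
After α: (227, 89).
After β⁻: (227, 90).
After α: (223, 88).
Z = 88 is radium.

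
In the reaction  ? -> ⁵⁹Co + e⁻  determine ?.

Fe-59

Conserve mass number: A = 59 + 0, so A = 59.
Conserve atomic number: Z = 27 − 1, so Z = 26.
Z = 26 is iron, so the species is ⁵⁹Fe.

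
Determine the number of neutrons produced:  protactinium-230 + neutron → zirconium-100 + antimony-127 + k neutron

4

Conserve mass number: 231 = 100 + 127 + k, so k = 231 − 227 = 4.
Check atomic number: 91 = 40 + 51 + 0 = 91. ✓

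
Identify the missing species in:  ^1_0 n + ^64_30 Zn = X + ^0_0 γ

Conserve mass number: 1 + 64 = A + 0, so A = 65.
Conserve atomic number: 0 + 30 = Z + 0, so Z = 30.
Z = 30 is zinc, so the species is ^65_30 Zn.

Zn-65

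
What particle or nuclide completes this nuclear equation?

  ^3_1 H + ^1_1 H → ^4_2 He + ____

gamma ray

Conserve mass number: 3 + 1 = 4 + A, so A = 0.
Conserve atomic number: 1 + 1 = 2 + Z, so Z = 0.
A = 0 and Z = 0 is ^0_0 γ — a gamma ray.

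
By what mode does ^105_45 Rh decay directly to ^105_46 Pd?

beta-minus decay

ΔA = 105 − 105 = 0; ΔZ = 46 − 45 = +1.
A is unchanged and Z rises by 1 — a neutron has become a proton (β⁻ decay).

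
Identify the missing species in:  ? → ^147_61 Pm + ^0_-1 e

Conserve mass number: A = 147 + 0, so A = 147.
Conserve atomic number: Z = 61 − 1, so Z = 60.
Z = 60 is neodymium, so the species is ^147_60 Nd.

Nd-147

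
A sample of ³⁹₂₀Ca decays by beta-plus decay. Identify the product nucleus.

K-39

Beta-plus decay: mass number changes by +0, atomic number by -1.
A: 39 = 39; Z: 20 − 1 = 19.
Z = 19 is potassium, so the daughter is ³⁹₁₉K.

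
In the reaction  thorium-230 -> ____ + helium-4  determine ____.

Ra-226

Conserve mass number: 230 = A + 4, so A = 226.
Conserve atomic number: 90 = Z + 2, so Z = 88.
Z = 88 is radium, so the species is radium-226.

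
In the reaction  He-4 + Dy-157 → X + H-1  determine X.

Ho-160

Conserve mass number: 4 + 157 = A + 1, so A = 160.
Conserve atomic number: 2 + 66 = Z + 1, so Z = 67.
Z = 67 is holmium, so the species is Ho-160.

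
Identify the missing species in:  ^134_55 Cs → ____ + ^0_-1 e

Conserve mass number: 134 = A + 0, so A = 134.
Conserve atomic number: 55 = Z − 1, so Z = 56.
Z = 56 is barium, so the species is ^134_56 Ba.

Ba-134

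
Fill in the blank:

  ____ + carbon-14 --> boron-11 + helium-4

Conserve mass number: A + 14 = 11 + 4, so A = 1.
Conserve atomic number: Z + 6 = 5 + 2, so Z = 1.
A = 1 and Z = 1 is hydrogen-1 — a proton.

proton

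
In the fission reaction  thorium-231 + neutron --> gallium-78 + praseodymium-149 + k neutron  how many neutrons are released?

5

Conserve mass number: 232 = 78 + 149 + k, so k = 232 − 227 = 5.
Check atomic number: 90 = 31 + 59 + 0 = 90. ✓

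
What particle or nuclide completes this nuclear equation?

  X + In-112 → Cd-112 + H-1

Conserve mass number: A + 112 = 112 + 1, so A = 1.
Conserve atomic number: Z + 49 = 48 + 1, so Z = 0.
A = 1 and Z = 0 is n — a neutron.

neutron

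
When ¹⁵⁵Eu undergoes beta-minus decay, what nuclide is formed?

Beta-minus decay: mass number changes by +0, atomic number by +1.
A: 155 = 155; Z: 63 + 1 = 64.
Z = 64 is gadolinium, so the daughter is ¹⁵⁵Gd.

Gd-155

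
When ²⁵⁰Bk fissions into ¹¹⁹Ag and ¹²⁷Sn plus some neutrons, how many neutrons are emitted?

Conserve mass number: 250 = 119 + 127 + k, so k = 250 − 246 = 4.
Check atomic number: 97 = 47 + 50 + 0 = 97. ✓

4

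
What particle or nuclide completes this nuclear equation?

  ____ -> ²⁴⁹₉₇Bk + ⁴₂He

Conserve mass number: A = 249 + 4, so A = 253.
Conserve atomic number: Z = 97 + 2, so Z = 99.
Z = 99 is einsteinium, so the species is ²⁵³₉₉Es.

Es-253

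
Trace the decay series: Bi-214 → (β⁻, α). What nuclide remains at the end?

Start: (A, Z) = (214, 83).
After β⁻: (214, 84).
After α: (210, 82).
Z = 82 is lead.

Pb-210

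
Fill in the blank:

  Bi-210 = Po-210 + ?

beta-minus particle

Conserve mass number: 210 = 210 + A, so A = 0.
Conserve atomic number: 83 = 84 + Z, so Z = -1.
A = 0 and Z = -1 is e⁻ — a beta-minus particle.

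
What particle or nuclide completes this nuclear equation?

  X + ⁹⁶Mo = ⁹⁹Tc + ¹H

Conserve mass number: A + 96 = 99 + 1, so A = 4.
Conserve atomic number: Z + 42 = 43 + 1, so Z = 2.
A = 4 and Z = 2 is ⁴He — an alpha particle.

alpha particle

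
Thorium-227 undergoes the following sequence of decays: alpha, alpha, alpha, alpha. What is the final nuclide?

Start: (A, Z) = (227, 90).
After α: (223, 88).
After α: (219, 86).
After α: (215, 84).
After α: (211, 82).
Z = 82 is lead.

Pb-211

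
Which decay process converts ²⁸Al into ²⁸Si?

beta-minus decay

ΔA = 28 − 28 = 0; ΔZ = 14 − 13 = +1.
A is unchanged and Z rises by 1 — a neutron has become a proton (β⁻ decay).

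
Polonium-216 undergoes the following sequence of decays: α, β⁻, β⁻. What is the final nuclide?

Po-212

Start: (A, Z) = (216, 84).
After α: (212, 82).
After β⁻: (212, 83).
After β⁻: (212, 84).
Z = 84 is polonium.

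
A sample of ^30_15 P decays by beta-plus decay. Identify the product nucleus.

Si-30

Beta-plus decay: mass number changes by +0, atomic number by -1.
A: 30 = 30; Z: 15 − 1 = 14.
Z = 14 is silicon, so the daughter is ^30_14 Si.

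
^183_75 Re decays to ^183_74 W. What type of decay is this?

beta-plus decay or electron capture

ΔA = 183 − 183 = 0; ΔZ = 74 − 75 = -1.
A is unchanged and Z drops by 1 — a proton has become a neutron (β⁺ emission or electron capture).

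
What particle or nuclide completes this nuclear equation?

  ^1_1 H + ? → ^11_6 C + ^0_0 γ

Conserve mass number: 1 + A = 11 + 0, so A = 10.
Conserve atomic number: 1 + Z = 6 + 0, so Z = 5.
Z = 5 is boron, so the species is ^10_5 B.

B-10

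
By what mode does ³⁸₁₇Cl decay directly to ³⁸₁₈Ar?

ΔA = 38 − 38 = 0; ΔZ = 18 − 17 = +1.
A is unchanged and Z rises by 1 — a neutron has become a proton (β⁻ decay).

beta-minus decay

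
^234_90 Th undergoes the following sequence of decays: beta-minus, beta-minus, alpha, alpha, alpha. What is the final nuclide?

Rn-222

Start: (A, Z) = (234, 90).
After β⁻: (234, 91).
After β⁻: (234, 92).
After α: (230, 90).
After α: (226, 88).
After α: (222, 86).
Z = 86 is radon.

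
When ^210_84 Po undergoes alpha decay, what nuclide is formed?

Pb-206

Alpha decay: mass number changes by -4, atomic number by -2.
A: 210 − 4 = 206; Z: 84 − 2 = 82.
Z = 82 is lead, so the daughter is ^206_82 Pb.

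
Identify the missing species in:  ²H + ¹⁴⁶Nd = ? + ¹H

Conserve mass number: 2 + 146 = A + 1, so A = 147.
Conserve atomic number: 1 + 60 = Z + 1, so Z = 60.
Z = 60 is neodymium, so the species is ¹⁴⁷Nd.

Nd-147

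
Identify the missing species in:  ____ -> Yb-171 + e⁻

Conserve mass number: A = 171 + 0, so A = 171.
Conserve atomic number: Z = 70 − 1, so Z = 69.
Z = 69 is thulium, so the species is Tm-171.

Tm-171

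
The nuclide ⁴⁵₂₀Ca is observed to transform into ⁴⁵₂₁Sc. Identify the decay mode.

beta-minus decay

ΔA = 45 − 45 = 0; ΔZ = 21 − 20 = +1.
A is unchanged and Z rises by 1 — a neutron has become a proton (β⁻ decay).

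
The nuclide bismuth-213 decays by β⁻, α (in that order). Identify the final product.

Pb-209

Start: (A, Z) = (213, 83).
After β⁻: (213, 84).
After α: (209, 82).
Z = 82 is lead.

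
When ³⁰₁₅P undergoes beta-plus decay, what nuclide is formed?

Beta-plus decay: mass number changes by +0, atomic number by -1.
A: 30 = 30; Z: 15 − 1 = 14.
Z = 14 is silicon, so the daughter is ³⁰₁₄Si.

Si-30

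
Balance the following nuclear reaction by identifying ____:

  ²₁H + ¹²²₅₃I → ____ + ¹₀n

Conserve mass number: 2 + 122 = A + 1, so A = 123.
Conserve atomic number: 1 + 53 = Z + 0, so Z = 54.
Z = 54 is xenon, so the species is ¹²³₅₄Xe.

Xe-123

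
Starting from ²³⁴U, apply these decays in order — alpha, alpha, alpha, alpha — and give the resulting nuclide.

Start: (A, Z) = (234, 92).
After α: (230, 90).
After α: (226, 88).
After α: (222, 86).
After α: (218, 84).
Z = 84 is polonium.

Po-218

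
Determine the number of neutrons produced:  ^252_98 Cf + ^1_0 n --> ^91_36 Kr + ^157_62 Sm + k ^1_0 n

Conserve mass number: 253 = 91 + 157 + k, so k = 253 − 248 = 5.
Check atomic number: 98 = 36 + 62 + 0 = 98. ✓

5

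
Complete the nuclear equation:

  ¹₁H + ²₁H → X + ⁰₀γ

He-3

Conserve mass number: 1 + 2 = A + 0, so A = 3.
Conserve atomic number: 1 + 1 = Z + 0, so Z = 2.
Z = 2 is helium, so the species is ³₂He.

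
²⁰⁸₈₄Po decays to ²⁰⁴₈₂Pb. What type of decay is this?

alpha decay

ΔA = 204 − 208 = -4; ΔZ = 82 − 84 = -2.
A drops by 4 and Z drops by 2 — the signature of alpha emission.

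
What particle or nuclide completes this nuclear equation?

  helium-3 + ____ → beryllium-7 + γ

Conserve mass number: 3 + A = 7 + 0, so A = 4.
Conserve atomic number: 2 + Z = 4 + 0, so Z = 2.
A = 4 and Z = 2 is helium-4 — an alpha particle.

alpha particle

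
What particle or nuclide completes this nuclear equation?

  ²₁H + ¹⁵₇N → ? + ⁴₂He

Conserve mass number: 2 + 15 = A + 4, so A = 13.
Conserve atomic number: 1 + 7 = Z + 2, so Z = 6.
Z = 6 is carbon, so the species is ¹³₆C.

C-13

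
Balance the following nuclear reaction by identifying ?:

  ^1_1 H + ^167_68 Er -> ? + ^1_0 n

Tm-167

Conserve mass number: 1 + 167 = A + 1, so A = 167.
Conserve atomic number: 1 + 68 = Z + 0, so Z = 69.
Z = 69 is thulium, so the species is ^167_69 Tm.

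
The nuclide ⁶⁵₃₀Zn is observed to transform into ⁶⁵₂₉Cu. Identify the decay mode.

beta-plus decay or electron capture

ΔA = 65 − 65 = 0; ΔZ = 29 − 30 = -1.
A is unchanged and Z drops by 1 — a proton has become a neutron (β⁺ emission or electron capture).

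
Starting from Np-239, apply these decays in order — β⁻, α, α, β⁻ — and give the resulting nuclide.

Start: (A, Z) = (239, 93).
After β⁻: (239, 94).
After α: (235, 92).
After α: (231, 90).
After β⁻: (231, 91).
Z = 91 is protactinium.

Pa-231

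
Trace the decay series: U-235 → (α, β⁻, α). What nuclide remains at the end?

Start: (A, Z) = (235, 92).
After α: (231, 90).
After β⁻: (231, 91).
After α: (227, 89).
Z = 89 is actinium.

Ac-227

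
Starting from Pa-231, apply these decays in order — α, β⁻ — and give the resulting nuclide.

Start: (A, Z) = (231, 91).
After α: (227, 89).
After β⁻: (227, 90).
Z = 90 is thorium.

Th-227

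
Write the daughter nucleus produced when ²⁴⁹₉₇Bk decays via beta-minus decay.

Beta-minus decay: mass number changes by +0, atomic number by +1.
A: 249 = 249; Z: 97 + 1 = 98.
Z = 98 is californium, so the daughter is ²⁴⁹₉₈Cf.

Cf-249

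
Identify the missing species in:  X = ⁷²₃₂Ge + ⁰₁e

As-72

Conserve mass number: A = 72 + 0, so A = 72.
Conserve atomic number: Z = 32 + 1, so Z = 33.
Z = 33 is arsenic, so the species is ⁷²₃₃As.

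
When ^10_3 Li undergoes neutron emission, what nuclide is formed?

Neutron emission: mass number changes by -1, atomic number by +0.
A: 10 − 1 = 9; Z: 3 = 3.
Z = 3 is lithium, so the daughter is ^9_3 Li.

Li-9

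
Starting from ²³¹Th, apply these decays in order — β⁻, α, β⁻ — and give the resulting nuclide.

Th-227

Start: (A, Z) = (231, 90).
After β⁻: (231, 91).
After α: (227, 89).
After β⁻: (227, 90).
Z = 90 is thorium.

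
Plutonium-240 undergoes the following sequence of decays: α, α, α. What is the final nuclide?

Start: (A, Z) = (240, 94).
After α: (236, 92).
After α: (232, 90).
After α: (228, 88).
Z = 88 is radium.

Ra-228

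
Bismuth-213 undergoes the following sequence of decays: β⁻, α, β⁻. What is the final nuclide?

Bi-209

Start: (A, Z) = (213, 83).
After β⁻: (213, 84).
After α: (209, 82).
After β⁻: (209, 83).
Z = 83 is bismuth.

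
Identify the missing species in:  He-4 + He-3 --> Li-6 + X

proton

Conserve mass number: 4 + 3 = 6 + A, so A = 1.
Conserve atomic number: 2 + 2 = 3 + Z, so Z = 1.
A = 1 and Z = 1 is H-1 — a proton.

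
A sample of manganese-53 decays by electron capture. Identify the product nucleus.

Electron capture: mass number changes by +0, atomic number by -1.
A: 53 = 53; Z: 25 − 1 = 24.
Z = 24 is chromium, so the daughter is chromium-53.

Cr-53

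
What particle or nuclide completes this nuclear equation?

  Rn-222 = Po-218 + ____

alpha particle

Conserve mass number: 222 = 218 + A, so A = 4.
Conserve atomic number: 86 = 84 + Z, so Z = 2.
A = 4 and Z = 2 is He-4 — an alpha particle.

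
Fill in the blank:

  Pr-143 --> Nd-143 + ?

beta-minus particle

Conserve mass number: 143 = 143 + A, so A = 0.
Conserve atomic number: 59 = 60 + Z, so Z = -1.
A = 0 and Z = -1 is e⁻ — a beta-minus particle.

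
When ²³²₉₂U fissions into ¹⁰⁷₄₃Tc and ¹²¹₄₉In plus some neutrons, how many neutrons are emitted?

Conserve mass number: 232 = 107 + 121 + k, so k = 232 − 228 = 4.
Check atomic number: 92 = 43 + 49 + 0 = 92. ✓

4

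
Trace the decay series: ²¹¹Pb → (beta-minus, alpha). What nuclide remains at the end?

Start: (A, Z) = (211, 82).
After β⁻: (211, 83).
After α: (207, 81).
Z = 81 is thallium.

Tl-207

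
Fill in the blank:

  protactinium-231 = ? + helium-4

Ac-227

Conserve mass number: 231 = A + 4, so A = 227.
Conserve atomic number: 91 = Z + 2, so Z = 89.
Z = 89 is actinium, so the species is actinium-227.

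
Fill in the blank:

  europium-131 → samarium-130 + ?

Conserve mass number: 131 = 130 + A, so A = 1.
Conserve atomic number: 63 = 62 + Z, so Z = 1.
A = 1 and Z = 1 is hydrogen-1 — a proton.

proton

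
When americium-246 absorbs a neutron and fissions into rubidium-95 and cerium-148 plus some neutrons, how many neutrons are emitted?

Conserve mass number: 247 = 95 + 148 + k, so k = 247 − 243 = 4.
Check atomic number: 95 = 37 + 58 + 0 = 95. ✓

4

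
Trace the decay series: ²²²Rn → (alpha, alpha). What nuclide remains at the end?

Pb-214

Start: (A, Z) = (222, 86).
After α: (218, 84).
After α: (214, 82).
Z = 82 is lead.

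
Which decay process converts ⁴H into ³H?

ΔA = 3 − 4 = -1; ΔZ = 1 − 1 = +0.
A drops by 1 with Z unchanged — a neutron was emitted.

neutron emission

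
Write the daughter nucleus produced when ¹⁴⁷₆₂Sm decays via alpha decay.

Alpha decay: mass number changes by -4, atomic number by -2.
A: 147 − 4 = 143; Z: 62 − 2 = 60.
Z = 60 is neodymium, so the daughter is ¹⁴³₆₀Nd.

Nd-143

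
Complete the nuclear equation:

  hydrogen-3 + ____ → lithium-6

He-3

Conserve mass number: 3 + A = 6, so A = 3.
Conserve atomic number: 1 + Z = 3, so Z = 2.
Z = 2 is helium, so the species is helium-3.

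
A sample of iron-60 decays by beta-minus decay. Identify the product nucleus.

Beta-minus decay: mass number changes by +0, atomic number by +1.
A: 60 = 60; Z: 26 + 1 = 27.
Z = 27 is cobalt, so the daughter is cobalt-60.

Co-60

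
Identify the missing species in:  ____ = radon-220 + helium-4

Ra-224

Conserve mass number: A = 220 + 4, so A = 224.
Conserve atomic number: Z = 86 + 2, so Z = 88.
Z = 88 is radium, so the species is radium-224.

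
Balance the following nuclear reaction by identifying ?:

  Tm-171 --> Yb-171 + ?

beta-minus particle

Conserve mass number: 171 = 171 + A, so A = 0.
Conserve atomic number: 69 = 70 + Z, so Z = -1.
A = 0 and Z = -1 is e⁻ — a beta-minus particle.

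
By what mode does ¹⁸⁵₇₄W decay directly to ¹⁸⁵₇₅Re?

beta-minus decay

ΔA = 185 − 185 = 0; ΔZ = 75 − 74 = +1.
A is unchanged and Z rises by 1 — a neutron has become a proton (β⁻ decay).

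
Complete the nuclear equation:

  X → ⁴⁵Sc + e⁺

Conserve mass number: A = 45 + 0, so A = 45.
Conserve atomic number: Z = 21 + 1, so Z = 22.
Z = 22 is titanium, so the species is ⁴⁵Ti.

Ti-45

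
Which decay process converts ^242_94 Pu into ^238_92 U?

alpha decay

ΔA = 238 − 242 = -4; ΔZ = 92 − 94 = -2.
A drops by 4 and Z drops by 2 — the signature of alpha emission.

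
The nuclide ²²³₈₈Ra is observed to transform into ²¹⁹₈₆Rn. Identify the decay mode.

ΔA = 219 − 223 = -4; ΔZ = 86 − 88 = -2.
A drops by 4 and Z drops by 2 — the signature of alpha emission.

alpha decay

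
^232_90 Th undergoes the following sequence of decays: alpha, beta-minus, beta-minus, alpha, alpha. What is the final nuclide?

Rn-220

Start: (A, Z) = (232, 90).
After α: (228, 88).
After β⁻: (228, 89).
After β⁻: (228, 90).
After α: (224, 88).
After α: (220, 86).
Z = 86 is radon.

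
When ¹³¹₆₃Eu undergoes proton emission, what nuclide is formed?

Sm-130

Proton emission: mass number changes by -1, atomic number by -1.
A: 131 − 1 = 130; Z: 63 − 1 = 62.
Z = 62 is samarium, so the daughter is ¹³⁰₆₂Sm.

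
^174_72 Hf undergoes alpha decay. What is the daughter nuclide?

Alpha decay: mass number changes by -4, atomic number by -2.
A: 174 − 4 = 170; Z: 72 − 2 = 70.
Z = 70 is ytterbium, so the daughter is ^170_70 Yb.

Yb-170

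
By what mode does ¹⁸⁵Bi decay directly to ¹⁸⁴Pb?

proton emission

ΔA = 184 − 185 = -1; ΔZ = 82 − 83 = -1.
A drops by 1 and Z drops by 1 — a proton was emitted.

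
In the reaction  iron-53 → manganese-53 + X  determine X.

Conserve mass number: 53 = 53 + A, so A = 0.
Conserve atomic number: 26 = 25 + Z, so Z = 1.
A = 0 and Z = 1 is e⁺ — a positron.

positron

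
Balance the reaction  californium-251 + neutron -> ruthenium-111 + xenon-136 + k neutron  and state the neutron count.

5

Conserve mass number: 252 = 111 + 136 + k, so k = 252 − 247 = 5.
Check atomic number: 98 = 44 + 54 + 0 = 98. ✓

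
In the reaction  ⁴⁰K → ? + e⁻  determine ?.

Conserve mass number: 40 = A + 0, so A = 40.
Conserve atomic number: 19 = Z − 1, so Z = 20.
Z = 20 is calcium, so the species is ⁴⁰Ca.

Ca-40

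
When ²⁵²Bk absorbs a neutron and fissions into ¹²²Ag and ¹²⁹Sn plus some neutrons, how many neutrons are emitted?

Conserve mass number: 253 = 122 + 129 + k, so k = 253 − 251 = 2.
Check atomic number: 97 = 47 + 50 + 0 = 97. ✓

2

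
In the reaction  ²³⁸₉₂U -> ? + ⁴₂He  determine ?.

Conserve mass number: 238 = A + 4, so A = 234.
Conserve atomic number: 92 = Z + 2, so Z = 90.
Z = 90 is thorium, so the species is ²³⁴₉₀Th.

Th-234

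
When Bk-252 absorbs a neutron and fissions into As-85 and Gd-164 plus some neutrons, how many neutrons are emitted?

4

Conserve mass number: 253 = 85 + 164 + k, so k = 253 − 249 = 4.
Check atomic number: 97 = 33 + 64 + 0 = 97. ✓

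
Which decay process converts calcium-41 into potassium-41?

ΔA = 41 − 41 = 0; ΔZ = 19 − 20 = -1.
A is unchanged and Z drops by 1 — a proton has become a neutron (β⁺ emission or electron capture).

beta-plus decay or electron capture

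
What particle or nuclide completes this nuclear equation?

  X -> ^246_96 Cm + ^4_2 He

Cf-250

Conserve mass number: A = 246 + 4, so A = 250.
Conserve atomic number: Z = 96 + 2, so Z = 98.
Z = 98 is californium, so the species is ^250_98 Cf.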